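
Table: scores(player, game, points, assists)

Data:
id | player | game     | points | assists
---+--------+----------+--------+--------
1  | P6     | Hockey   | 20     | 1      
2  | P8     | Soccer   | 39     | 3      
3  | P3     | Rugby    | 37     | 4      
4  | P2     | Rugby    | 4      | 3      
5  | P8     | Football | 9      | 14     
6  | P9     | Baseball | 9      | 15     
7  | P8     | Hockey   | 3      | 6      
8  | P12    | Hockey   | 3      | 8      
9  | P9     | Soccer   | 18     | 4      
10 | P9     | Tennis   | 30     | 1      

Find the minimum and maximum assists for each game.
SELECT game, MIN(assists), MAX(assists)
FROM scores
GROUP BY game

Result:
  Baseball: min=15, max=15
  Football: min=14, max=14
  Hockey: min=1, max=8
  Rugby: min=3, max=4
  Soccer: min=3, max=4
  Tennis: min=1, max=1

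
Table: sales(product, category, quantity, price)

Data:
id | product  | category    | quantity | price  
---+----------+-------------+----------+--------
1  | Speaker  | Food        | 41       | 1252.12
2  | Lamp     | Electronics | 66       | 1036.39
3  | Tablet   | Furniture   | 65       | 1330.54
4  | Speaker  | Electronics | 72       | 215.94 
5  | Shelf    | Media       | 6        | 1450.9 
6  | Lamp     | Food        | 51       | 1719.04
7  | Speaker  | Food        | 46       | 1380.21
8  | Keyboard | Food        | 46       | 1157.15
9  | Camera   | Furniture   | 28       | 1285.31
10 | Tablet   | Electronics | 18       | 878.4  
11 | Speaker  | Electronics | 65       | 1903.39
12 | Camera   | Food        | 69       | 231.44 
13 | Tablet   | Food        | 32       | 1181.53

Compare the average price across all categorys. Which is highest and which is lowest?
SELECT category, AVG(price)
FROM sales
GROUP BY category
ORDER BY AVG(price)

All groups:
  Electronics: 1008.53
  Food: 1153.58
  Furniture: 1307.93
  Media: 1450.90

Highest: Media (1450.90)
Lowest: Electronics (1008.53)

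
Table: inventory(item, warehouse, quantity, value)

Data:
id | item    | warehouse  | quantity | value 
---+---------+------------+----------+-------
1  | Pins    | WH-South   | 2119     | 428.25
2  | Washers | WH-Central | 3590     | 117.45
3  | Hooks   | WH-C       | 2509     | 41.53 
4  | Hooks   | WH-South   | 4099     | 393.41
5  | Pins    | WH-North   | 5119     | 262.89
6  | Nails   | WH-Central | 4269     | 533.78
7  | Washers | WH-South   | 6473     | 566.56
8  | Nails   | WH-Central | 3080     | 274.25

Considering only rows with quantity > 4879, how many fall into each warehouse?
SELECT warehouse, COUNT(*)
FROM inventory
WHERE quantity > 4879
GROUP BY warehouse

Note: WHERE filters rows before grouping.

Result:
  WH-North: 1
  WH-South: 1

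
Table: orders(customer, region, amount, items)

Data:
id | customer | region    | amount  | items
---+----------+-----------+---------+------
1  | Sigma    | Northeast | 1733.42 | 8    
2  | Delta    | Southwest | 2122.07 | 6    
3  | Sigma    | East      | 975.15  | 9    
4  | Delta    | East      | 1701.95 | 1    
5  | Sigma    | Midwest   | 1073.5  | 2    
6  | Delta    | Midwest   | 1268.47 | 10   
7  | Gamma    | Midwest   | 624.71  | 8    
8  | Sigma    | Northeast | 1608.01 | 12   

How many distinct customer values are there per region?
SELECT region, COUNT(DISTINCT customer)
FROM orders
GROUP BY region

Result:
  East: 2 distinct
  Midwest: 3 distinct
  Northeast: 1 distinct
  Southwest: 1 distinct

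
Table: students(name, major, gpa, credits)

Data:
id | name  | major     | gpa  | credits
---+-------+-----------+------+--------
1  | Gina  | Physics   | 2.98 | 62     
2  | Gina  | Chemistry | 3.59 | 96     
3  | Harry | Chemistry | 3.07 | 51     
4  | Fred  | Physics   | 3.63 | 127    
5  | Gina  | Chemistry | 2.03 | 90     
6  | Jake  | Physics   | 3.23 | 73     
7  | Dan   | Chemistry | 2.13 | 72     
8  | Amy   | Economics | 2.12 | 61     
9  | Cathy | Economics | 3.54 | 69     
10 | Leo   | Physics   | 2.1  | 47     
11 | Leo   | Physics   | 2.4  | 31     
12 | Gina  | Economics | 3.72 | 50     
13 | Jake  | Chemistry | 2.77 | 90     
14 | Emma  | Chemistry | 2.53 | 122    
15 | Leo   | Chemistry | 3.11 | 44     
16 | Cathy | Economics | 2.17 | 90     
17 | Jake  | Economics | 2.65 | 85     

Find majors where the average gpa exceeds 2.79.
SELECT major, AVG(gpa)
FROM students
GROUP BY major
HAVING AVG(gpa) > 2.79

Result:
  Economics: avg=2.84
  Physics: avg=2.87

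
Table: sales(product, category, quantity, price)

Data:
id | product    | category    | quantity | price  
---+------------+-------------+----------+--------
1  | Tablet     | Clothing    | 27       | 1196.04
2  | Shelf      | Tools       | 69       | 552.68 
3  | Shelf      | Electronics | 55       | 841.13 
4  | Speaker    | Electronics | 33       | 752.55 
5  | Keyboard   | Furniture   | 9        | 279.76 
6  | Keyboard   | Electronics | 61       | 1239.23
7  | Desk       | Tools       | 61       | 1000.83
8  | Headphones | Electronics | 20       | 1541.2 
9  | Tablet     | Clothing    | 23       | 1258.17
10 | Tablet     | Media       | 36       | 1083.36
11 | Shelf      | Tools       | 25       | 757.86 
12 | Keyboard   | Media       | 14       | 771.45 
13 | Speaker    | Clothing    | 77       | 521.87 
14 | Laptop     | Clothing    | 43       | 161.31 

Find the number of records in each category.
SELECT category, COUNT(*) as count
FROM sales
GROUP BY category

Result:
  Clothing: 4
  Electronics: 4
  Furniture: 1
  Media: 2
  Tools: 3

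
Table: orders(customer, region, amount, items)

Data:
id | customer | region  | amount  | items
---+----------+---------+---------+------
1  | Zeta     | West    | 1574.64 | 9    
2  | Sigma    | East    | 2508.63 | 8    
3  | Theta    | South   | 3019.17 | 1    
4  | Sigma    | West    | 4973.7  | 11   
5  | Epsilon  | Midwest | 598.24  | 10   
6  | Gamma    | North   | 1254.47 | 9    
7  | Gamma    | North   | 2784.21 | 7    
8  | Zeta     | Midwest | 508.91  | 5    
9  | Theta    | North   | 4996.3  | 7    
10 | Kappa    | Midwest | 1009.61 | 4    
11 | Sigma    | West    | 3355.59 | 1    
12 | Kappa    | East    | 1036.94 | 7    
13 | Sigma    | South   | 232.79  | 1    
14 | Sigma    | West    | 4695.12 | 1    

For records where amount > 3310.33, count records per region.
SELECT region, COUNT(*)
FROM orders
WHERE amount > 3310.33
GROUP BY region

Note: WHERE filters rows before grouping.

Result:
  North: 1
  West: 3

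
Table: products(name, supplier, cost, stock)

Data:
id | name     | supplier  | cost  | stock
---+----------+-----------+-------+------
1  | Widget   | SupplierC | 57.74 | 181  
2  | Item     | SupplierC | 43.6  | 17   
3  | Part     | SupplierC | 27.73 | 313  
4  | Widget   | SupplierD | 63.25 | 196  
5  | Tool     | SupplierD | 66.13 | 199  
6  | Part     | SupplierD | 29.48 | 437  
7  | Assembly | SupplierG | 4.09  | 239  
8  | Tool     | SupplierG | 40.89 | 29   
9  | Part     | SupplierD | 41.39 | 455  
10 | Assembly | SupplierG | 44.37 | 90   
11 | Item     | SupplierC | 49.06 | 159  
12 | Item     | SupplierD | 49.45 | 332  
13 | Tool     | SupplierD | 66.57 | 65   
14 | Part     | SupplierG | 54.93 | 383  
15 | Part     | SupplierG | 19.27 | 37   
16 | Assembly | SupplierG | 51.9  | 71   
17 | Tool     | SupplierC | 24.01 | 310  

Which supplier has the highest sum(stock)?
SELECT supplier, SUM(stock) as val
FROM products
GROUP BY supplier
ORDER BY val DESC
LIMIT 1

Result: SupplierD with sum(stock) = 1684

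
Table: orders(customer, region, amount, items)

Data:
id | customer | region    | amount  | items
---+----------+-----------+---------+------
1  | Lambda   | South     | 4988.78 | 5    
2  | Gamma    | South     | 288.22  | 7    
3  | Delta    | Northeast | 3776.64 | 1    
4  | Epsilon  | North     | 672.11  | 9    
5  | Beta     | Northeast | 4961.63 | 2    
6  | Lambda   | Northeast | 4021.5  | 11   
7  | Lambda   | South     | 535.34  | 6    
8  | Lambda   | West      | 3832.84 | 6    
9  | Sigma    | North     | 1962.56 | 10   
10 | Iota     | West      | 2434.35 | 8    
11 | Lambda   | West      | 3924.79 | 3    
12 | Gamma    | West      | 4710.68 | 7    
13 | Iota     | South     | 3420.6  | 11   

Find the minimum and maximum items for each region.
SELECT region, MIN(items), MAX(items)
FROM orders
GROUP BY region

Result:
  North: min=9, max=10
  Northeast: min=1, max=11
  South: min=5, max=11
  West: min=3, max=8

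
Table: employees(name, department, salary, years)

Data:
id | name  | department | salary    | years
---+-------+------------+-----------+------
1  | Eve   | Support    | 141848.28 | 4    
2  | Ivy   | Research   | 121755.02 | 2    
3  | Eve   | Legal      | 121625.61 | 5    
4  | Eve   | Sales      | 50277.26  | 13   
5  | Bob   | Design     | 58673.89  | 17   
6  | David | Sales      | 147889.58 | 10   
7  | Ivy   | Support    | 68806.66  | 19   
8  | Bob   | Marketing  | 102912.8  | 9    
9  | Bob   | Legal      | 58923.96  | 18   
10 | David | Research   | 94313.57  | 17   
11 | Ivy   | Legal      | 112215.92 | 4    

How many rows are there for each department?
SELECT department, COUNT(*) as count
FROM employees
GROUP BY department

Result:
  Design: 1
  Legal: 3
  Marketing: 1
  Research: 2
  Sales: 2
  Support: 2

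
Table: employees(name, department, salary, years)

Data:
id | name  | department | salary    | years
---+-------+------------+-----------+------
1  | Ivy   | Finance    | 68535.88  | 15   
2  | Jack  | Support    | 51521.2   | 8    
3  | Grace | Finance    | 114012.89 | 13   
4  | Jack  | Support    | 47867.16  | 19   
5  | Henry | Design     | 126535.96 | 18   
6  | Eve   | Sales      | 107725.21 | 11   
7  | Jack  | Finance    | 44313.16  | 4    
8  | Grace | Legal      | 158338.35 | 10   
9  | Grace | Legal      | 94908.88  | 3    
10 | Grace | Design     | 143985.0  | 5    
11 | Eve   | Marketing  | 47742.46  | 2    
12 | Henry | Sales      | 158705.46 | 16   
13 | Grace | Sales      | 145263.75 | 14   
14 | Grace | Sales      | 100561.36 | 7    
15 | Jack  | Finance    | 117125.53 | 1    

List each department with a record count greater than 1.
SELECT department, COUNT(*) as cnt
FROM employees
GROUP BY department
HAVING COUNT(*) > 1

Result:
  Design: 2
  Finance: 4
  Legal: 2
  Sales: 4
  Support: 2

Note: HAVING filters groups after aggregation, WHERE filters rows before.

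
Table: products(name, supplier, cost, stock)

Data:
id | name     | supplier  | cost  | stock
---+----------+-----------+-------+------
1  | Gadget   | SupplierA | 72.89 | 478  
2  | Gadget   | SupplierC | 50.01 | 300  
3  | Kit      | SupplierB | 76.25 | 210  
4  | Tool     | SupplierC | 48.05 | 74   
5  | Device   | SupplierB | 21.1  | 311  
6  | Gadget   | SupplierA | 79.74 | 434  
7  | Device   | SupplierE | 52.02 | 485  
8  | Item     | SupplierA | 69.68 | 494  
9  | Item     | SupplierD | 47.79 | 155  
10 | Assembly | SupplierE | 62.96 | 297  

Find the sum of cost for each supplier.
SELECT supplier, SUM(cost) as result
FROM products
GROUP BY supplier

Result:
  SupplierA: 222.31
  SupplierB: 97.35
  SupplierC: 98.06
  SupplierD: 47.79
  SupplierE: 114.98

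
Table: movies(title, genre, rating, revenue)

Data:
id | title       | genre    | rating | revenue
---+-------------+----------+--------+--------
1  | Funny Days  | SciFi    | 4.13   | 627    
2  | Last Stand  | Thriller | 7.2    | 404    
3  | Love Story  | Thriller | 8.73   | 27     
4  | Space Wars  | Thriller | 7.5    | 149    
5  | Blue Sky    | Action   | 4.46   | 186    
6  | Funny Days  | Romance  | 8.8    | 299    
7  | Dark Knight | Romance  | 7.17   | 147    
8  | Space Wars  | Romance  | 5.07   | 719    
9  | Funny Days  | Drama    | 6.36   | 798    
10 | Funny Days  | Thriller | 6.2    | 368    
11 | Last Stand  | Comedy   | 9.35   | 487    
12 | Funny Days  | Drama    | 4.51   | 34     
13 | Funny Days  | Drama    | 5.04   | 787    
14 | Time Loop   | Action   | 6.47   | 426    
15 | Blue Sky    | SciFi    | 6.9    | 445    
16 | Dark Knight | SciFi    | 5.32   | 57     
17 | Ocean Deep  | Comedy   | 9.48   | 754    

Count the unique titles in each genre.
SELECT genre, COUNT(DISTINCT title)
FROM movies
GROUP BY genre

Result:
  Action: 2 distinct
  Comedy: 2 distinct
  Drama: 1 distinct
  Romance: 3 distinct
  SciFi: 3 distinct
  Thriller: 4 distinct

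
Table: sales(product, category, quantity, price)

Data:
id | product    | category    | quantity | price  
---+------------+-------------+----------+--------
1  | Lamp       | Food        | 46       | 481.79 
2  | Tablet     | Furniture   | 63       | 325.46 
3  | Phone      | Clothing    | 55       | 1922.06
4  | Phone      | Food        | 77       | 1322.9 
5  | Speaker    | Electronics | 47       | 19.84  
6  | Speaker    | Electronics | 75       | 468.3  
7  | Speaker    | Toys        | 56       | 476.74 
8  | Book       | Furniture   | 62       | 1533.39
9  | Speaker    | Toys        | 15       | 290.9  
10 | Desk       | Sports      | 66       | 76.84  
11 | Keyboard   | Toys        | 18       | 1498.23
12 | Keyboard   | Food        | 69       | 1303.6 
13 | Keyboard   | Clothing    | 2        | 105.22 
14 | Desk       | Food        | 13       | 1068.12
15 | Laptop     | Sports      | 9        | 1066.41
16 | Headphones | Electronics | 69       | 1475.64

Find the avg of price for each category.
SELECT category, AVG(price) as result
FROM sales
GROUP BY category

Result:
  Clothing: 1013.64
  Electronics: 654.59
  Food: 1044.10
  Furniture: 929.43
  Sports: 571.63
  Toys: 755.29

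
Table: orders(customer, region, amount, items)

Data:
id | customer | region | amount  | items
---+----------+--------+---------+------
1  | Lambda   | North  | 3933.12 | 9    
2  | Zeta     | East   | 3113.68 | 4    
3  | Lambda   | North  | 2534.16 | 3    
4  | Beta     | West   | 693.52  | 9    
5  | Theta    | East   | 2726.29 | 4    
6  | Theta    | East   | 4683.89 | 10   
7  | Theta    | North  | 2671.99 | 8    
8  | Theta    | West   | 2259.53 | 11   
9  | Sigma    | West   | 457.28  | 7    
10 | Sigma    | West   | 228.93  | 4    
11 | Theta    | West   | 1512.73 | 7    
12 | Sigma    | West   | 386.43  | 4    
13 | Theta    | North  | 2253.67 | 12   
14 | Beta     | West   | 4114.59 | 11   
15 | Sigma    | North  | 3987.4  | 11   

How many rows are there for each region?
SELECT region, COUNT(*) as count
FROM orders
GROUP BY region

Result:
  East: 3
  North: 5
  West: 7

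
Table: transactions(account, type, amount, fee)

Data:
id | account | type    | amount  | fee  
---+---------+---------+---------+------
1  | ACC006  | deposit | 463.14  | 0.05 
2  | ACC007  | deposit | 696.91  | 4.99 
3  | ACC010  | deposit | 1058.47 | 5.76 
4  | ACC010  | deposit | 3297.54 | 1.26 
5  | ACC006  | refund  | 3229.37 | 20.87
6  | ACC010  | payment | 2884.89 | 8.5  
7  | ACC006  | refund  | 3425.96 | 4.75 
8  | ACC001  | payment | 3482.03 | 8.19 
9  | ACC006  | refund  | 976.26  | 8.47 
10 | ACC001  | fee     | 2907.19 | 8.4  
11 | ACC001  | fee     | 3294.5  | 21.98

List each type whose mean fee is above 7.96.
SELECT type, AVG(fee)
FROM transactions
GROUP BY type
HAVING AVG(fee) > 7.96

Result:
  fee: avg=15.19
  payment: avg=8.35
  refund: avg=11.36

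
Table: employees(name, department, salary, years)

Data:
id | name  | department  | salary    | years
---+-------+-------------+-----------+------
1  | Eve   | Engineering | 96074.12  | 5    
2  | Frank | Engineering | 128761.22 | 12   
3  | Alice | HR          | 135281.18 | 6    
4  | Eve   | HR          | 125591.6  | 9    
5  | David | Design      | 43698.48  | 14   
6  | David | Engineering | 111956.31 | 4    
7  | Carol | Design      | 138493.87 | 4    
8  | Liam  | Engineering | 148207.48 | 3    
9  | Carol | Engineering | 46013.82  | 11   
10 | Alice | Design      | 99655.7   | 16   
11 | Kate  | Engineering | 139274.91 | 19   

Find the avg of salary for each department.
SELECT department, AVG(salary) as result
FROM employees
GROUP BY department

Result:
  Design: 93949.35
  Engineering: 111714.64
  HR: 130436.39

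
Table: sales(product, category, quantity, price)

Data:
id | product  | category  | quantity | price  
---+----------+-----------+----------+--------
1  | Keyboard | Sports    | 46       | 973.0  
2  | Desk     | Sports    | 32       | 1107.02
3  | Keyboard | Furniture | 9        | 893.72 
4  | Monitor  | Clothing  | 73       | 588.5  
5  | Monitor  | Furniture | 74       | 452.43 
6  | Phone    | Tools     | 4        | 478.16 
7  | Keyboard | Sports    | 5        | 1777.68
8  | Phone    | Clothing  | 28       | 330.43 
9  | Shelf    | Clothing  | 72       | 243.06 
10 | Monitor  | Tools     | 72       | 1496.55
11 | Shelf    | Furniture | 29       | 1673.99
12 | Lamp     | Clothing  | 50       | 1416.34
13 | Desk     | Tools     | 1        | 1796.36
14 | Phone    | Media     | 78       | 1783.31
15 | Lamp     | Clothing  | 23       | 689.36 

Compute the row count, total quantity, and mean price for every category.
SELECT category,
       COUNT(*) as cnt,
       SUM(quantity) as total_quantity,
       AVG(price) as avg_price
FROM sales
GROUP BY category

Result:
  Clothing: 5 records, 246 total quantity, 653.54 avg price
  Furniture: 3 records, 112 total quantity, 1006.71 avg price
  Media: 1 records, 78 total quantity, 1783.31 avg price
  Sports: 3 records, 83 total quantity, 1285.90 avg price
  Tools: 3 records, 77 total quantity, 1257.02 avg price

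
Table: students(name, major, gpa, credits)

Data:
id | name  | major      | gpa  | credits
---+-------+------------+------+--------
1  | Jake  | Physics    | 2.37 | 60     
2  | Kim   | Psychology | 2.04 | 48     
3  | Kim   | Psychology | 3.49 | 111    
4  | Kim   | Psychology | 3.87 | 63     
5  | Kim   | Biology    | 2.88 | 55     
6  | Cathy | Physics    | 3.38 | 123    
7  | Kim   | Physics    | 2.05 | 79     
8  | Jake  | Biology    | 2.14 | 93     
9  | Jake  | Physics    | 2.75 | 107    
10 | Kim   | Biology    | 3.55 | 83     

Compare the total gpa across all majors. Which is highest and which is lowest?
SELECT major, SUM(gpa)
FROM students
GROUP BY major
ORDER BY SUM(gpa)

All groups:
  Biology: 8.57
  Psychology: 9.40
  Physics: 10.55

Highest: Physics (10.55)
Lowest: Biology (8.57)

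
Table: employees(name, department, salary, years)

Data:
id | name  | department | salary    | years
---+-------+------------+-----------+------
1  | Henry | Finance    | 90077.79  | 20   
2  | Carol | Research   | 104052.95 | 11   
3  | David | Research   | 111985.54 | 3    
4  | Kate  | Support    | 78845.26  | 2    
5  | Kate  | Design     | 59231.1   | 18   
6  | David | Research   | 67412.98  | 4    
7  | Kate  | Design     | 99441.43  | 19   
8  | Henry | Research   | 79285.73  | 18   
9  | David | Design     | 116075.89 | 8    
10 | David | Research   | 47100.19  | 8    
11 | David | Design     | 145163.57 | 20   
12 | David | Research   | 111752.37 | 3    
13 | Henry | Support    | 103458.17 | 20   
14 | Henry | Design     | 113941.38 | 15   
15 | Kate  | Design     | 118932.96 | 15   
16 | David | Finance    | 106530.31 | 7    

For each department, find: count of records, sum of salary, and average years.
SELECT department,
       COUNT(*) as cnt,
       SUM(salary) as total_salary,
       AVG(years) as avg_years
FROM employees
GROUP BY department

Result:
  Design: 6 records, 652786.33 total salary, 15.83 avg years
  Finance: 2 records, 196608.10 total salary, 13.50 avg years
  Research: 6 records, 521589.76 total salary, 7.83 avg years
  Support: 2 records, 182303.43 total salary, 11.00 avg years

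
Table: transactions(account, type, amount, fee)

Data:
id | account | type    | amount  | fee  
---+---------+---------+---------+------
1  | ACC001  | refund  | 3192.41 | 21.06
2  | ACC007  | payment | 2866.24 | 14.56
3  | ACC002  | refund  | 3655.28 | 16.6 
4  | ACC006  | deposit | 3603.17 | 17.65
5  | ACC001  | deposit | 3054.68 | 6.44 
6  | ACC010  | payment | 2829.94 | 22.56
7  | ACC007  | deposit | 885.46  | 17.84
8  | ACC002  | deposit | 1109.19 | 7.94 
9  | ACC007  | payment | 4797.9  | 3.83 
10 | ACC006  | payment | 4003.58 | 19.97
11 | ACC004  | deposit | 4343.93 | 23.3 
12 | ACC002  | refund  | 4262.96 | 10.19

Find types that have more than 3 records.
SELECT type, COUNT(*) as cnt
FROM transactions
GROUP BY type
HAVING COUNT(*) > 3

Result:
  deposit: 5
  payment: 4

Note: HAVING filters groups after aggregation, WHERE filters rows before.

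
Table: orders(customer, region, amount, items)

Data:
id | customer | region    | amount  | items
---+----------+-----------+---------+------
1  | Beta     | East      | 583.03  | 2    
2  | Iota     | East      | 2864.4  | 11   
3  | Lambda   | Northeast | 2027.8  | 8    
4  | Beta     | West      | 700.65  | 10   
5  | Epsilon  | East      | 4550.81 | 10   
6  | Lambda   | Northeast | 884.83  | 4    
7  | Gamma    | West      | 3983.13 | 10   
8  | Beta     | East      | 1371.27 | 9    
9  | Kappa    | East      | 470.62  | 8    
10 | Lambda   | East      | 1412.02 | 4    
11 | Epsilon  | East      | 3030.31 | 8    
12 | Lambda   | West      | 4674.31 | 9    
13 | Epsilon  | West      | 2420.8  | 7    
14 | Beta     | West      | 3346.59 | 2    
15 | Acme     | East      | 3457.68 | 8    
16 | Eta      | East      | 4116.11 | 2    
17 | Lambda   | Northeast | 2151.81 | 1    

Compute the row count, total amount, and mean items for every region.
SELECT region,
       COUNT(*) as cnt,
       SUM(amount) as total_amount,
       AVG(items) as avg_items
FROM orders
GROUP BY region

Result:
  East: 9 records, 21856.25 total amount, 6.89 avg items
  Northeast: 3 records, 5064.44 total amount, 4.33 avg items
  West: 5 records, 15125.48 total amount, 7.60 avg items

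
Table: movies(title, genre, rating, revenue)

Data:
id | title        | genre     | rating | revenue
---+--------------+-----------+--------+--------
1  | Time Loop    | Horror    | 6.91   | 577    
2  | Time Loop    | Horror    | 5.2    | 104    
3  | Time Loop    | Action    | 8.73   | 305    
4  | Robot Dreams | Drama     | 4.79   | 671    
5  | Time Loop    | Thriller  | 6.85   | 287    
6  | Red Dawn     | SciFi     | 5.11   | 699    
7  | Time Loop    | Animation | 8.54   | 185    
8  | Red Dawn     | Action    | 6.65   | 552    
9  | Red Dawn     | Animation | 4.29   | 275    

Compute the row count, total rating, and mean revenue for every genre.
SELECT genre,
       COUNT(*) as cnt,
       SUM(rating) as total_rating,
       AVG(revenue) as avg_revenue
FROM movies
GROUP BY genre

Result:
  Action: 2 records, 15.38 total rating, 428.50 avg revenue
  Animation: 2 records, 12.83 total rating, 230.00 avg revenue
  Drama: 1 records, 4.79 total rating, 671.00 avg revenue
  Horror: 2 records, 12.11 total rating, 340.50 avg revenue
  SciFi: 1 records, 5.11 total rating, 699.00 avg revenue
  Thriller: 1 records, 6.85 total rating, 287.00 avg revenue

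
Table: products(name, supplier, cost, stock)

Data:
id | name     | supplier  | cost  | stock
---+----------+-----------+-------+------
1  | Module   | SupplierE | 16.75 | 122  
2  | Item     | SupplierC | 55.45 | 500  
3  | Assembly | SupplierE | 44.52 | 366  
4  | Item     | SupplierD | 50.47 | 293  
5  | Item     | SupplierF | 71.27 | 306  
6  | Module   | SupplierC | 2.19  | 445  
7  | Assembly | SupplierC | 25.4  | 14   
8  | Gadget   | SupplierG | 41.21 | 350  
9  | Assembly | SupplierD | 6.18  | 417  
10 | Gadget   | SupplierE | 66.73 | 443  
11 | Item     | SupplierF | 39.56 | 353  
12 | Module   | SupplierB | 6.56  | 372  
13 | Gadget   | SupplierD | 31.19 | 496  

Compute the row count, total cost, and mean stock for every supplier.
SELECT supplier,
       COUNT(*) as cnt,
       SUM(cost) as total_cost,
       AVG(stock) as avg_stock
FROM products
GROUP BY supplier

Result:
  SupplierB: 1 records, 6.56 total cost, 372.00 avg stock
  SupplierC: 3 records, 83.04 total cost, 319.67 avg stock
  SupplierD: 3 records, 87.84 total cost, 402.00 avg stock
  SupplierE: 3 records, 128.00 total cost, 310.33 avg stock
  SupplierF: 2 records, 110.83 total cost, 329.50 avg stock
  SupplierG: 1 records, 41.21 total cost, 350.00 avg stock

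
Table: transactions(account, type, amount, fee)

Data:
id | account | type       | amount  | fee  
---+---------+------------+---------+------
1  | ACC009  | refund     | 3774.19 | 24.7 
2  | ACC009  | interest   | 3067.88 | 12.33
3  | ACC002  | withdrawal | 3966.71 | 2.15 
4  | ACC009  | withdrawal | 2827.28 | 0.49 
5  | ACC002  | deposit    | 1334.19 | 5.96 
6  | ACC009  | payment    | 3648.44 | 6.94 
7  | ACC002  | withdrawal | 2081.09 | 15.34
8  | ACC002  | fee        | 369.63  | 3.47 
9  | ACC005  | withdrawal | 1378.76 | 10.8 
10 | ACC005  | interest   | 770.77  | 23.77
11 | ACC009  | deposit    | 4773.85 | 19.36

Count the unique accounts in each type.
SELECT type, COUNT(DISTINCT account)
FROM transactions
GROUP BY type

Result:
  deposit: 2 distinct
  fee: 1 distinct
  interest: 2 distinct
  payment: 1 distinct
  refund: 1 distinct
  withdrawal: 3 distinct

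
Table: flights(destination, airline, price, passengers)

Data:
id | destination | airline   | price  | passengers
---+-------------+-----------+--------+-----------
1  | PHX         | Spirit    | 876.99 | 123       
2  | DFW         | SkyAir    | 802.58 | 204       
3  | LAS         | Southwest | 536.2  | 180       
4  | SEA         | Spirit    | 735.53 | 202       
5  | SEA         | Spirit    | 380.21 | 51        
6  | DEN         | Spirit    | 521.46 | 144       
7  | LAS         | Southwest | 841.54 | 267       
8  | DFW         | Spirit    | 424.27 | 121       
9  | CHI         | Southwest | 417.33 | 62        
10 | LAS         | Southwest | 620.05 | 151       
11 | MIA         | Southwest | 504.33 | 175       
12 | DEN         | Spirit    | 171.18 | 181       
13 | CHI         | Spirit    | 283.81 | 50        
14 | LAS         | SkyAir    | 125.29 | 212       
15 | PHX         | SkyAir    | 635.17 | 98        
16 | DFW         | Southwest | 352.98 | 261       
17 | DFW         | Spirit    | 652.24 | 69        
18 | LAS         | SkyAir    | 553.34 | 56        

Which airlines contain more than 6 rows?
SELECT airline, COUNT(*) as cnt
FROM flights
GROUP BY airline
HAVING COUNT(*) > 6

Result:
  Spirit: 8

Note: HAVING filters groups after aggregation, WHERE filters rows before.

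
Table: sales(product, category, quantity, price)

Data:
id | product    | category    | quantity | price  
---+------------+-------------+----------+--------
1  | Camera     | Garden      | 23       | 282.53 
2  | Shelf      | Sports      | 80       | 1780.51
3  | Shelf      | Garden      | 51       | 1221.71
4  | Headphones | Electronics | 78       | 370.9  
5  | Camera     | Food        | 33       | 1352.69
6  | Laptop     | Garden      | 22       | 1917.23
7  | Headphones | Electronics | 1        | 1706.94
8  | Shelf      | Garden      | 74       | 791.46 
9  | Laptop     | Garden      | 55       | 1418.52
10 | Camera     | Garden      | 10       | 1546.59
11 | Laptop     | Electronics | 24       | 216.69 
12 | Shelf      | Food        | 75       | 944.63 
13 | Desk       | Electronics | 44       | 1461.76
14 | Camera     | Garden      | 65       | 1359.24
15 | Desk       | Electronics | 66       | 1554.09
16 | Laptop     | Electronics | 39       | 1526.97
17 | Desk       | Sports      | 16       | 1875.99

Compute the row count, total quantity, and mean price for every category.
SELECT category,
       COUNT(*) as cnt,
       SUM(quantity) as total_quantity,
       AVG(price) as avg_price
FROM sales
GROUP BY category

Result:
  Electronics: 6 records, 252 total quantity, 1139.56 avg price
  Food: 2 records, 108 total quantity, 1148.66 avg price
  Garden: 7 records, 300 total quantity, 1219.61 avg price
  Sports: 2 records, 96 total quantity, 1828.25 avg price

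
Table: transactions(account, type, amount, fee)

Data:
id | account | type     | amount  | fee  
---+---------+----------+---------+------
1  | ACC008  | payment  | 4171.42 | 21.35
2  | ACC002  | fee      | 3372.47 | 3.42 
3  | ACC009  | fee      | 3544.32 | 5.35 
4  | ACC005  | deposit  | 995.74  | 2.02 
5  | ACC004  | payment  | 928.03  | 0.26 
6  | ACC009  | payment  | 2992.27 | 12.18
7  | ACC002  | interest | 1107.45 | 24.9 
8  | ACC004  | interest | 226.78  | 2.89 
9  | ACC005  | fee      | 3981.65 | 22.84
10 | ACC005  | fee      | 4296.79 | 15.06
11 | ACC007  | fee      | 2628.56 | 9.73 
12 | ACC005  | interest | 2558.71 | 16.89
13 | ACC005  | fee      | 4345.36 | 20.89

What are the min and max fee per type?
SELECT type, MIN(fee), MAX(fee)
FROM transactions
GROUP BY type

Result:
  deposit: min=2.02, max=2.02
  fee: min=3.42, max=22.84
  interest: min=2.89, max=24.90
  payment: min=0.26, max=21.35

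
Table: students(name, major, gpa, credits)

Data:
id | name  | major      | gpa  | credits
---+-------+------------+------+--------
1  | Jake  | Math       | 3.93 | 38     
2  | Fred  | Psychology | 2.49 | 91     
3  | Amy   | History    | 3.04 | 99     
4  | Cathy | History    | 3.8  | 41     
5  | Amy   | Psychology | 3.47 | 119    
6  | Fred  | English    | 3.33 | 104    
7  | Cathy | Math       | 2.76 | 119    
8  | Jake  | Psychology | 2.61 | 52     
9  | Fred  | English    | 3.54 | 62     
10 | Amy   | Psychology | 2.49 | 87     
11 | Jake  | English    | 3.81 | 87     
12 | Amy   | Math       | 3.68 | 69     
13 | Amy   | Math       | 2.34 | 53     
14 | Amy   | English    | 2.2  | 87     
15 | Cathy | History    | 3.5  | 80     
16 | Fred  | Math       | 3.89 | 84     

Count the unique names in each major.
SELECT major, COUNT(DISTINCT name)
FROM students
GROUP BY major

Result:
  English: 3 distinct
  History: 2 distinct
  Math: 4 distinct
  Psychology: 3 distinct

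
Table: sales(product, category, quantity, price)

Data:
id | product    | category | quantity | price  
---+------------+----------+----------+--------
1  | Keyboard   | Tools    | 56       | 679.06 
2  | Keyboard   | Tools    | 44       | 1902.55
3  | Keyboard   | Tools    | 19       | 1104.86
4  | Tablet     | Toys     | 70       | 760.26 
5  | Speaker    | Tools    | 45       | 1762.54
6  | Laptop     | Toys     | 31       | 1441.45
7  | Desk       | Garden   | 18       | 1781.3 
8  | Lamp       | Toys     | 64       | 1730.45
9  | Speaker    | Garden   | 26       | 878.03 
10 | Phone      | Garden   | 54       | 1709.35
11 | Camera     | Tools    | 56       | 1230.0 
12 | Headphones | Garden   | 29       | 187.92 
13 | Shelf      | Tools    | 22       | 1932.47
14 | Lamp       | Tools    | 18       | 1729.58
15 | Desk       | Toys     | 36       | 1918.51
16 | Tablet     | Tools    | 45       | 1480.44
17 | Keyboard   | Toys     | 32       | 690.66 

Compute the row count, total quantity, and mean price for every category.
SELECT category,
       COUNT(*) as cnt,
       SUM(quantity) as total_quantity,
       AVG(price) as avg_price
FROM sales
GROUP BY category

Result:
  Garden: 4 records, 127 total quantity, 1139.15 avg price
  Tools: 8 records, 305 total quantity, 1477.69 avg price
  Toys: 5 records, 233 total quantity, 1308.27 avg price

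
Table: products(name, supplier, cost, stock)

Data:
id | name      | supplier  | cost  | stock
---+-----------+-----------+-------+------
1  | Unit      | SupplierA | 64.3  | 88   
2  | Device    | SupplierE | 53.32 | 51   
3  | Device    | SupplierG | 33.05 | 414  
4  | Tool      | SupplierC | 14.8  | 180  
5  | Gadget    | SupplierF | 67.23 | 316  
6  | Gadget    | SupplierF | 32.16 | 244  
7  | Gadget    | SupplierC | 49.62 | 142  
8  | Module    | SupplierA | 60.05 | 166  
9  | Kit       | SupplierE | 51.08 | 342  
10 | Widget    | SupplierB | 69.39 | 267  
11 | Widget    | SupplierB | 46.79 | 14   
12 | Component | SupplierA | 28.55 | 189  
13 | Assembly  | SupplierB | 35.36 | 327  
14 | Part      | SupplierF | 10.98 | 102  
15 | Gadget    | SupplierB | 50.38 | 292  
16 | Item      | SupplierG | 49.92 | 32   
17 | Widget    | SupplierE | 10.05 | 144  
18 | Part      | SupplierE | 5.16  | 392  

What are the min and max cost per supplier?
SELECT supplier, MIN(cost), MAX(cost)
FROM products
GROUP BY supplier

Result:
  SupplierA: min=28.55, max=64.30
  SupplierB: min=35.36, max=69.39
  SupplierC: min=14.80, max=49.62
  SupplierE: min=5.16, max=53.32
  SupplierF: min=10.98, max=67.23
  SupplierG: min=33.05, max=49.92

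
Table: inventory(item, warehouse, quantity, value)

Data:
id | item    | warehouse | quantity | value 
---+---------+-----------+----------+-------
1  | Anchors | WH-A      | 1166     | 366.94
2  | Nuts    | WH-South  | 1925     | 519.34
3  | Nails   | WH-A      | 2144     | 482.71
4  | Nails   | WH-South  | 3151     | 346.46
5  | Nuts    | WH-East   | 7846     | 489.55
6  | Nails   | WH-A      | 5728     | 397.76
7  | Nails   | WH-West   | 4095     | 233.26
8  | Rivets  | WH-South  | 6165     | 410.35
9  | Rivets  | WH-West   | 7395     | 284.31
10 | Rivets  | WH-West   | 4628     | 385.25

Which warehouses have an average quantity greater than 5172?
SELECT warehouse, AVG(quantity)
FROM inventory
GROUP BY warehouse
HAVING AVG(quantity) > 5172

Result:
  WH-East: avg=7846.00
  WH-West: avg=5372.67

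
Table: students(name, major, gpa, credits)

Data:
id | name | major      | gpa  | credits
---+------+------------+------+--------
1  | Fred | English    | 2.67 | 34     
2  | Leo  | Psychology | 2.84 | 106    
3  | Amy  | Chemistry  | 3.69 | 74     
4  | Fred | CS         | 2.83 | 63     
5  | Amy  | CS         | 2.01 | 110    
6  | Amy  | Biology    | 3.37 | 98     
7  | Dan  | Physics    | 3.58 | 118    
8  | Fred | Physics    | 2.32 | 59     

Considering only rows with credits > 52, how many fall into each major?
SELECT major, COUNT(*)
FROM students
WHERE credits > 52
GROUP BY major

Note: WHERE filters rows before grouping.

Result:
  Biology: 1
  CS: 2
  Chemistry: 1
  Physics: 2
  Psychology: 1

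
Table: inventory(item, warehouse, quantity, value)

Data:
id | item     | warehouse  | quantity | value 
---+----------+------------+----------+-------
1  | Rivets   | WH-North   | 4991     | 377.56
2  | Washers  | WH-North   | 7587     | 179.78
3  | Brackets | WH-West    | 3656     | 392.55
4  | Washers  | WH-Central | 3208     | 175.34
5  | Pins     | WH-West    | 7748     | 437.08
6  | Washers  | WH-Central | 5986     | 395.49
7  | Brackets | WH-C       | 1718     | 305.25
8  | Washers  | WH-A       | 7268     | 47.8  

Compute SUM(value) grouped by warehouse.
SELECT warehouse, SUM(value) as result
FROM inventory
GROUP BY warehouse

Result:
  WH-A: 47.80
  WH-C: 305.25
  WH-Central: 570.83
  WH-North: 557.34
  WH-West: 829.63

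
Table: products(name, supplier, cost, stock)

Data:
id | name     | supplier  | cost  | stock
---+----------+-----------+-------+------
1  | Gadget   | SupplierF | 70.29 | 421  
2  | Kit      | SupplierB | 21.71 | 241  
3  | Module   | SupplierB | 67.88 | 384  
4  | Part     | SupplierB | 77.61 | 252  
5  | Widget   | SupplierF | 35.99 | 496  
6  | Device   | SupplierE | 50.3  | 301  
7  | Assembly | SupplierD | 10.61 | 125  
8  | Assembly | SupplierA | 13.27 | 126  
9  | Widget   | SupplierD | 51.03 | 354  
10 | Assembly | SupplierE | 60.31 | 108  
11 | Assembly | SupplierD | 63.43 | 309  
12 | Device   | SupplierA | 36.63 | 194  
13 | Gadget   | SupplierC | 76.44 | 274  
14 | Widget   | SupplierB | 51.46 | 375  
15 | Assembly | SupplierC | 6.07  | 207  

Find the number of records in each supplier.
SELECT supplier, COUNT(*) as count
FROM products
GROUP BY supplier

Result:
  SupplierA: 2
  SupplierB: 4
  SupplierC: 2
  SupplierD: 3
  SupplierE: 2
  SupplierF: 2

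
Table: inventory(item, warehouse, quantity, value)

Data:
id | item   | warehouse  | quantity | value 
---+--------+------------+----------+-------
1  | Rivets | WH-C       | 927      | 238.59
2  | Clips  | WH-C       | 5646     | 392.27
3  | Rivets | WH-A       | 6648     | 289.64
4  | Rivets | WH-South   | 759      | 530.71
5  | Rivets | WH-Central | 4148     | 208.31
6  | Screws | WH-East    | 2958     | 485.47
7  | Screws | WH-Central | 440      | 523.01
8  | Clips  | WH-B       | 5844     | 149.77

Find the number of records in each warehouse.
SELECT warehouse, COUNT(*) as count
FROM inventory
GROUP BY warehouse

Result:
  WH-A: 1
  WH-B: 1
  WH-C: 2
  WH-Central: 2
  WH-East: 1
  WH-South: 1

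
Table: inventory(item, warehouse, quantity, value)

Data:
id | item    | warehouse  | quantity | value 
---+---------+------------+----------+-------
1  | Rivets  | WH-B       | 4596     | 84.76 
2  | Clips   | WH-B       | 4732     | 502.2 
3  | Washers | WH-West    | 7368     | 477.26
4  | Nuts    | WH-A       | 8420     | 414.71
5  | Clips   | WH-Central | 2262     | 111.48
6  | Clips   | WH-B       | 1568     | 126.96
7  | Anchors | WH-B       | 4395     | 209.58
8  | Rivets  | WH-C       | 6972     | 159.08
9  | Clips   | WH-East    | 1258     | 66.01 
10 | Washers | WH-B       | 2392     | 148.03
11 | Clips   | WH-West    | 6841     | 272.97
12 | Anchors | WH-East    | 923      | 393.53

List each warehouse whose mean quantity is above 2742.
SELECT warehouse, AVG(quantity)
FROM inventory
GROUP BY warehouse
HAVING AVG(quantity) > 2742

Result:
  WH-A: avg=8420.00
  WH-B: avg=3536.60
  WH-C: avg=6972.00
  WH-West: avg=7104.50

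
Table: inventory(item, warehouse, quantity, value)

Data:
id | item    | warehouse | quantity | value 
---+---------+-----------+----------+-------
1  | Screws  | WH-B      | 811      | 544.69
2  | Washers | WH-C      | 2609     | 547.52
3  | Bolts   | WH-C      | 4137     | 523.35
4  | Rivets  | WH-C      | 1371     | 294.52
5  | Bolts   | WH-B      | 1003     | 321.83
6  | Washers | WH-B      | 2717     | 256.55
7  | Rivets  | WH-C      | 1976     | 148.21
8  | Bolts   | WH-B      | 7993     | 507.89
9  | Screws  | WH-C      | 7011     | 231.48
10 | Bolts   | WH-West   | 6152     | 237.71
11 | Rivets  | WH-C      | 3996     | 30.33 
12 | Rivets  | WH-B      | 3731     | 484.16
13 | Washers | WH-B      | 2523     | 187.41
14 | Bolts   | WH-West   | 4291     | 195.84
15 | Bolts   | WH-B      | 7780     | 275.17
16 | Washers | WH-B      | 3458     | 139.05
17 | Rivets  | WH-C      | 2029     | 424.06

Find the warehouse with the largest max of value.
SELECT warehouse, MAX(value) as val
FROM inventory
GROUP BY warehouse
ORDER BY val DESC
LIMIT 1

Result: WH-C with max(value) = 547.52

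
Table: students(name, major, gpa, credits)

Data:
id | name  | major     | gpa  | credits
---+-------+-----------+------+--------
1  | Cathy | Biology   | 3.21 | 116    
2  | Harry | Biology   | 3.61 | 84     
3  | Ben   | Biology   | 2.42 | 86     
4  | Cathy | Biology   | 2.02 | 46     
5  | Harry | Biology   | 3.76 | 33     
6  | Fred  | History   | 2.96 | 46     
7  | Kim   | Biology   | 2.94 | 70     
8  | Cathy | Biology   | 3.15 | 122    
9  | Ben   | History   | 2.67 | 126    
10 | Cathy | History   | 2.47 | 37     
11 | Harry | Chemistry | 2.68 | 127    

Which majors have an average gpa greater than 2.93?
SELECT major, AVG(gpa)
FROM students
GROUP BY major
HAVING AVG(gpa) > 2.93

Result:
  Biology: avg=3.02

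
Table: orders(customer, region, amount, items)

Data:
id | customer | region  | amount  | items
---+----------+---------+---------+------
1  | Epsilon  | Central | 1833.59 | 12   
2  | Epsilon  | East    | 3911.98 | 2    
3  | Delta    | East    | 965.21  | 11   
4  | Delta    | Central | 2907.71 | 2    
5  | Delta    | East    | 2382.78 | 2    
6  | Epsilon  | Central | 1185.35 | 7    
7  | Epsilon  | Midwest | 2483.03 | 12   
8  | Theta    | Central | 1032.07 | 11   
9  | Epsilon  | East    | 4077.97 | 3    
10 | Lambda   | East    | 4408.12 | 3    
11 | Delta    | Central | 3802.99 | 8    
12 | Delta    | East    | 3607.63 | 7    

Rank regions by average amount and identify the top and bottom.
SELECT region, AVG(amount)
FROM orders
GROUP BY region
ORDER BY AVG(amount)

All groups:
  Central: 2152.34
  Midwest: 2483.03
  East: 3225.62

Highest: East (3225.62)
Lowest: Central (2152.34)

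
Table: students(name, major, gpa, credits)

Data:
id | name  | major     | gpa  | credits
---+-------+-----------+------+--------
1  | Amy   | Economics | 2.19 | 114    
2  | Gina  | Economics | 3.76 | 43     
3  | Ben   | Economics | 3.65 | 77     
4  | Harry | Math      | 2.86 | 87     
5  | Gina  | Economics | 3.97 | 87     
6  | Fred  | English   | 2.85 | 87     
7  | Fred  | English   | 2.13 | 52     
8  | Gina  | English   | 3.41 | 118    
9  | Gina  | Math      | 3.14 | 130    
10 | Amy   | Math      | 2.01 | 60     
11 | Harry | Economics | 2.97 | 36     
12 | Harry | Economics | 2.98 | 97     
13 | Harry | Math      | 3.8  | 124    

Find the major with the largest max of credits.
SELECT major, MAX(credits) as val
FROM students
GROUP BY major
ORDER BY val DESC
LIMIT 1

Result: Math with max(credits) = 130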